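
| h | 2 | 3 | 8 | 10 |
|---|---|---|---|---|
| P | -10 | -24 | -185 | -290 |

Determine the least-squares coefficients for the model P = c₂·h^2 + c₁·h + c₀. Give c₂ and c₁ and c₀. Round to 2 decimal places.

Setting ∂/∂c₂ … = 0 gives: 14193·c₂ + 1547·c₁ + 177·c₀ = -41096;  1547·c₂ + 177·c₁ + 23·c₀ = -4472;  177·c₂ + 23·c₁ + 4·c₀ = -509.
Solving the 3×3 system (Gaussian elimination) gives c₂ = -13307/4538, c₁ = 679/4538, c₀ = 3735/2269.

c₂ = -2.93, c₁ = 0.15, c₀ = 1.65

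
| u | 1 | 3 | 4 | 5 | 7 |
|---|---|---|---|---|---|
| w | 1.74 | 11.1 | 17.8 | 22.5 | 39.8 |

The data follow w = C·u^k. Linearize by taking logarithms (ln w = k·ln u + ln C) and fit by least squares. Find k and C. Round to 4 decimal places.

k = 1.6066, C = 1.7978

With ln wᵢ as the transformed response and ln uᵢ as the regressor:
Sums: Σln u = 6.0403, Σ(ln u)² = 9.5056, Σln w = 12.6374, Σln u·ln w = 18.8152.
Normal system: [[9.5056, 6.0403]; [6.0403, 5]]·[k, ln C]ᵀ = [18.8152, 12.6374]ᵀ.
Δ = 9.5056·5 − (6.0403)² = 11.0434; k = (18.8152·5 − 6.0403·12.6374)/11.0434 = 1.60664, ln C = (9.5056·12.6374 − 6.0403·18.8152)/11.0434 = 0.58658, so C = exp(0.58658) = 1.79782.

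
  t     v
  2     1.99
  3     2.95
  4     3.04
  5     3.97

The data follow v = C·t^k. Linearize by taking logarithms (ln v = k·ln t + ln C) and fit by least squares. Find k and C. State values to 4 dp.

Linearized form: ln v = k·ln t + ln C. From the 4 transformed points,
Σln t = 4.7875, Σ(ln t)² = 6.1995, Σln v = 4.2606, Σln t·ln v = 5.4259.
Equations: 6.1995·k + 4.7875·ln C = 5.4259;  4.7875·k + 4·ln C = 4.2606.
Solving (det = 1.8779): k = 0.69546, ln C = 0.23276, so C = exp(0.23276) = 1.26208.

k = 0.6955, C = 1.2621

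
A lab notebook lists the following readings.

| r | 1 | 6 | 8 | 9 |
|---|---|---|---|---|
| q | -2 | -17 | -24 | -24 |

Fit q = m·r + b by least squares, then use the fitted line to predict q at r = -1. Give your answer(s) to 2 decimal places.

Compute the Gram sums: Σr·r = 182, Σr = 24, Σ1 = 4.
And Σr·q = -512, Σq = -67.
So XᵀX·[m, b]ᵀ = Xᵀq: [[182, 24]; [24, 4]]·[m, b]ᵀ = [-512, -67]ᵀ.
det = 182·4 − 24² = 152.
m = ((-512)·4 − 24·(-67))/152 = -55/19; b = (182·(-67) − 24·(-512))/152 = 47/76.
At r = -1: q̂ = (-55/19)·(-1) + (47/76)·(1) = 267/76.

q̂ = 3.51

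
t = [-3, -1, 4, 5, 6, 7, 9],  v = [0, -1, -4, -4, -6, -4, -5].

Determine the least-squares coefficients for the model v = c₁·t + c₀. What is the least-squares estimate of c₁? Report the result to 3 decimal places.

c₁ = -0.456

Setting ∂/∂c₁ … = 0 gives: 217·c₁ + 27·c₀ = -144;  27·c₁ + 7·c₀ = -24.
(Σt·t = 217, Σt = 27, Σ1 = 7, Σt·v = -144, Σv = -24.)
det = 217·7 − 27² = 790.
c₁ = ((-144)·7 − 27·(-24))/790 = -36/79; c₀ = (217·(-24) − 27·(-144))/790 = -132/79.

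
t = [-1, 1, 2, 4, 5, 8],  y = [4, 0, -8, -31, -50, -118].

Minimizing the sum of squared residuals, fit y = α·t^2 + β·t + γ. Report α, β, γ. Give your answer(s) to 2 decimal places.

α = -1.60, β = -2.46, γ = 3.46

The normal system XᵀX·[α, β, γ]ᵀ = Xᵀy is [[4995, 709, 111]; [709, 111, 19]; [111, 19, 6]]·[α, β, γ]ᵀ = [-9326, -1338, -203]ᵀ.
Inverting the 3×3 Gram matrix, [α, β, γ]ᵀ = [-6929/4344, -17793/7240, 37553/10860]ᵀ.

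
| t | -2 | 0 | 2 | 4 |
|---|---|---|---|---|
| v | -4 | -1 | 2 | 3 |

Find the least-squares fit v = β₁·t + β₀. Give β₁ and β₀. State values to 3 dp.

Compute the Gram sums: Σt·t = 24, Σt = 4, Σ1 = 4.
Moment sums: Σt·v = 24, Σv = 0.
So XᵀX·[β₁, β₀]ᵀ = Xᵀv: [[24, 4]; [4, 4]]·[β₁, β₀]ᵀ = [24, 0]ᵀ.
Δ = 24·4 − 4² = 80.
β₁ = (24·4 − 4·0)/80 = 6/5; β₀ = (24·0 − 4·24)/80 = -6/5.

β₁ = 1.200, β₀ = -1.200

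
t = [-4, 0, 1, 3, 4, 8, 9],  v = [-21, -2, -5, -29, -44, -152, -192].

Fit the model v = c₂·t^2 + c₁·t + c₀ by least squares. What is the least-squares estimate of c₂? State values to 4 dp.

c₂ = -2.0157

The normal system AᵀA·[c₂, c₁, c₀]ᵀ = Aᵀv is [[11251, 1269, 187]; [1269, 187, 21]; [187, 21, 7]]·[c₂, c₁, c₀]ᵀ = [-26586, -3128, -445]ᵀ.
Solving the 3×3 system (Gaussian elimination) gives c₂ = -483985/240108, c₁ = -118081/40018, c₀ = -209237/240108.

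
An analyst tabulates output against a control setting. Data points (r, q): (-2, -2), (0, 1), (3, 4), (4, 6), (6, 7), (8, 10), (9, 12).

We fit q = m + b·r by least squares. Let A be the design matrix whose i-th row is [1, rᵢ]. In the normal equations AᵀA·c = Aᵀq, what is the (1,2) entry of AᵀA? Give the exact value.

28

Row 1 ↔ basis 1, column 2 ↔ basis r, so (AᵀA)_{1,2} = Σᵢ r = (1)·(-2) + (1)·(0) + (1)·(3) + (1)·(4) + (1)·(6) + (1)·(8) + (1)·(9) = 28.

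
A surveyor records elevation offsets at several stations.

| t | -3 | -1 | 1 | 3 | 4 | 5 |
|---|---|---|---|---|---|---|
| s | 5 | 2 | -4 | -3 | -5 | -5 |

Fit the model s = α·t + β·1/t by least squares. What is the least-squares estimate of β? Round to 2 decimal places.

Setting ∂/∂α … = 0 gives: 61·α + 6·β = -75;  6·α + (8369/3600)·β = -131/12.
(Σt·t = 61, Σt·1/t = 6, Σ1/t·1/t = 8369/3600, Σt·s = -75, Σ1/t·s = -131/12.)
Determinant 61·(8369/3600) − 6² = 380909/3600.
α = ((-75)·(8369/3600) − 6·(-131/12))/(380909/3600) = -391875/380909; β = (61·(-131/12) − 6·(-75))/(380909/3600) = -777300/380909.

β = -2.04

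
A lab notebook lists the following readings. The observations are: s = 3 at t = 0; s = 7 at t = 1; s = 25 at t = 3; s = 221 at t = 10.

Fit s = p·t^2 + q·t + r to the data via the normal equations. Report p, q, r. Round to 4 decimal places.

With design matrix X, XᵀX = [[10082, 1028, 110]; [1028, 110, 14]; [110, 14, 4]] and Xᵀs = [22332, 2292, 256]ᵀ.
Row-reducing yields p = 2932/1419, q = 1568/1419, r = 1566/473.

p = 2.0662, q = 1.1050, r = 3.3108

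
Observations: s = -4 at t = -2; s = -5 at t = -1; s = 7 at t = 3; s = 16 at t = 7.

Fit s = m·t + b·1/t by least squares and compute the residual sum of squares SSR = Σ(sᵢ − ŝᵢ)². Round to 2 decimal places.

From the data, Σt·t = 63, Σt·1/t = 4, Σ1/t·1/t = 2437/1764.
For Mᵀs: Σt·s = 146, Σ1/t·s = 244/21.
Eliminating b: (2437/1764)·(row 1) − 4·(row 2) gives (1989/28)·m = (2437/1764)·146 − 4·(244/21) = 136909/882, so m = 273818/125307.
Then b = ((244/21) − 4·(273818/125307))/(2437/1764) = 4144/1989.
Residuals: 176944/125307, -91645/125307, -3481/13923, 7270/17901; SSR = 345386/125307.

SSR = 2.76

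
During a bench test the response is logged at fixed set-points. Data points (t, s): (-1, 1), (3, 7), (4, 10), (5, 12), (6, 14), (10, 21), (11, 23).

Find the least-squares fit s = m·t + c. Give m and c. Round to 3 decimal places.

m = 1.861, c = 2.469

Forming AᵀA = [[308, 38]; [38, 7]] and Aᵀs = [667, 88]ᵀ gives AᵀA·[m, c]ᵀ = Aᵀs.
Δ = 308·7 − 38² = 712.
m = (667·7 − 38·88)/712 = 1325/712; c = (308·88 − 38·667)/712 = 879/356.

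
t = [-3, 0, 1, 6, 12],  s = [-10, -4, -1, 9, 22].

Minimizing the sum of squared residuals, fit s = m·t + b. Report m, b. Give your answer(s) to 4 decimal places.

Setting ∂/∂m … = 0 gives: 190·m + 16·b = 347;  16·m + 5·b = 16.
(Σt·t = 190, Σt = 16, Σ1 = 5, Σt·s = 347, Σs = 16.)
Determinant 190·5 − 16² = 694.
m = (347·5 − 16·16)/694 = 1479/694; b = (190·16 − 16·347)/694 = -1256/347.

m = 2.1311, b = -3.6196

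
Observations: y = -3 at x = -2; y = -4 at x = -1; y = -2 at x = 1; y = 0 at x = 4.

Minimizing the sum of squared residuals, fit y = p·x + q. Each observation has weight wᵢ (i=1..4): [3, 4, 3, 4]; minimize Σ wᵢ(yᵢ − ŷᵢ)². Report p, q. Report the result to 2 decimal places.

AᵀWA·[p, q]ᵀ = AᵀWy reads: 83·p + 9·q = 28;  9·p + 14·q = -31.
Δ = 83·14 − 9² = 1081.
p = (28·14 − 9·(-31))/1081 = 671/1081; q = (83·(-31) − 9·28)/1081 = -2825/1081.

p = 0.62, q = -2.61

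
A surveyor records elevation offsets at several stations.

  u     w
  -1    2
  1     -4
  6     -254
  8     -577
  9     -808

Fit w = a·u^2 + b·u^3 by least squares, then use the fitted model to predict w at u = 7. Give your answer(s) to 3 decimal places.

Setting ∂/∂a … = 0 gives: 11955·a + 99593·b = -111522;  99593·a + 840243·b = -939326.
Eliminating b: 840243·(row 1) − 99593·(row 2) gives 126339416·a = 840243·(-111522) − 99593·(-939326) = -155285528, so a = -19410691/15792427.
Then b = ((-939326) − 99593·(-19410691/15792427))/840243 = -15353973/15792427.
At u = 7: ŵ = (-19410691/15792427)·(49) + (-15353973/15792427)·(343) = -888219514/2256061.

ŵ = -393.704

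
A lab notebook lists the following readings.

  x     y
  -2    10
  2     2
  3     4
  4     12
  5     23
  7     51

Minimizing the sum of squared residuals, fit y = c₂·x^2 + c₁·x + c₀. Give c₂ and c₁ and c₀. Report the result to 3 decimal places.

Forming MᵀM = [[3395, 559, 107]; [559, 107, 19]; [107, 19, 6]] and Mᵀy = [3350, 516, 102]ᵀ gives MᵀM·[c₂, c₁, c₀]ᵀ = Mᵀy.
Inverting the 3×3 Gram matrix, [c₂, c₁, c₀]ᵀ = [87629/63480, -150349/63480, -27/230]ᵀ.

c₂ = 1.380, c₁ = -2.368, c₀ = -0.117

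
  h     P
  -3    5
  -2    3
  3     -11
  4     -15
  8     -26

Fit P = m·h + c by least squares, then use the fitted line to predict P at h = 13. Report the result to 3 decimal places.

Forming MᵀM = [[102, 10]; [10, 5]] and MᵀP = [-322, -44]ᵀ gives MᵀM·[m, c]ᵀ = MᵀP.
Determinant 102·5 − 10² = 410.
m = ((-322)·5 − 10·(-44))/410 = -117/41; c = (102·(-44) − 10·(-322))/410 = -634/205.
At h = 13: P̂ = (-117/41)·(13) + (-634/205)·(1) = -8239/205.

P̂ = -40.190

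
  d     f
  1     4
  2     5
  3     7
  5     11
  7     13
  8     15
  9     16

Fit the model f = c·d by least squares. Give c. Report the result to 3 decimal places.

c = 1.910

From the data, Σd·d = 233.
And Σd·f = 445.
So AᵀA·[c]ᵀ = Aᵀf: [[233]]·[c]ᵀ = [445]ᵀ.
Hence c = 445 / 233 ≈ 1.90987.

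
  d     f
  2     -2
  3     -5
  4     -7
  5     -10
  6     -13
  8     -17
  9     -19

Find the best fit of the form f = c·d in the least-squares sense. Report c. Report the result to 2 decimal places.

The normal system XᵀX·[c]ᵀ = Xᵀf is [[235]]·[c]ᵀ = [-482]ᵀ.
Hence c = -482 / 235 ≈ -2.05106.

c = -2.05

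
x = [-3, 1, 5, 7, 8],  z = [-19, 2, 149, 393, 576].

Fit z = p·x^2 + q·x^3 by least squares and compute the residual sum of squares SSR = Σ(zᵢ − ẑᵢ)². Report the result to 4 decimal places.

From the data, Σx^2·x^2 = 7204, Σx^2·x^3 = 52458, Σx^3·x^3 = 396148.
For Aᵀz: Σx^2·z = 59677, Σx^3·z = 448851.
Eliminating q: 396148·(row 1) − 52458·(row 2) gives 102008428·p = 396148·59677 − 52458·448851 = 95098438, so p = 47549219/51004214.
Then q = (448851 − 52458·(47549219/51004214))/396148 = 51493269/51004214.
Residuals: -3352387/25502107, 1482970/25502107, -12880607/25502107, 906088/879383, -14638240/25502107; SSR = 42509546/25502107.

SSR = 1.6669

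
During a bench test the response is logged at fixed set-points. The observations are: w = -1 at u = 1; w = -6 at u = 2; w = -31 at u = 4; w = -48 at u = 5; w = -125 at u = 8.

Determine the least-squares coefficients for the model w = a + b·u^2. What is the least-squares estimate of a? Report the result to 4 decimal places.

a = 1.2103

MᵀM·[a, b]ᵀ = Mᵀw reads: 5·a + 110·b = -211;  110·a + 4994·b = -9721.
Eliminating b: 4994·(row 1) − 110·(row 2) gives 12870·a = 4994·(-211) − 110·(-9721) = 15576, so a = 236/195.
Then b = ((-9721) − 110·(236/195))/4994 = -1693/858.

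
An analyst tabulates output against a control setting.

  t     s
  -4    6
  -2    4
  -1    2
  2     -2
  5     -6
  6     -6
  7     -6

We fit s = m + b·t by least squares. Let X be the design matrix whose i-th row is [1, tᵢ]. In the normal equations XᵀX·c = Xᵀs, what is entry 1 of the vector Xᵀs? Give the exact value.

Entry 1 ↔ basis 1, so (Xᵀs)_{1} = Σᵢ sᵢ = (1)·(6) + (1)·(4) + (1)·(2) + (1)·(-2) + (1)·(-6) + (1)·(-6) + (1)·(-6) = -8.

-8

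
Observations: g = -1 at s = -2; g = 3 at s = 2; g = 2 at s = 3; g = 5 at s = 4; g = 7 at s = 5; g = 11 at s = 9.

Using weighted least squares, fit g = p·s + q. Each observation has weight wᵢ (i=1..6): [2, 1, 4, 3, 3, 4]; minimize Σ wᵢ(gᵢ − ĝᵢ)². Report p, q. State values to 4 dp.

Compute the Gram sums: Σwᵢ·s·s = 495, Σwᵢ·s = 73, Σwᵢ·1 = 17.
Moment sums: Σwᵢ·s·g = 595, Σwᵢ·g = 89.
AᵀWA·[p, q]ᵀ = AᵀWg becomes [[495, 73]; [73, 17]]·[p, q]ᵀ = [595, 89]ᵀ.
Δ = 495·17 − 73² = 3086.
p = (595·17 − 73·89)/3086 = 1809/1543; q = (495·89 − 73·595)/3086 = 310/1543.

p = 1.1724, q = 0.2009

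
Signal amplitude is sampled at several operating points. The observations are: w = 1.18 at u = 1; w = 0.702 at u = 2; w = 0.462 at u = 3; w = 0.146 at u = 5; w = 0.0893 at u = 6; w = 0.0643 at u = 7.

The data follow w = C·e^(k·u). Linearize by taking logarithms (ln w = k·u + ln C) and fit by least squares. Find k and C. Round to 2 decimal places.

With ln wᵢ as the transformed response and uᵢ as the regressor:
Over the data: Σu = 24.0000, Σ(u)² = 124.0000, Σln w = -8.0446, Σu·ln w = -46.1833.
Normal system: [[124.0000, 24.0000]; [24.0000, 6]]·[k, ln C]ᵀ = [-46.1833, -8.0446]ᵀ.
Δ = 124.0000·6 − (24.0000)² = 168.0000; k = (-46.1833·6 − 24.0000·-8.0446)/168.0000 = -0.50018, ln C = (124.0000·-8.0446 − 24.0000·-46.1833)/168.0000 = 0.65994, so C = exp(0.65994) = 1.93468.

k = -0.50, C = 1.93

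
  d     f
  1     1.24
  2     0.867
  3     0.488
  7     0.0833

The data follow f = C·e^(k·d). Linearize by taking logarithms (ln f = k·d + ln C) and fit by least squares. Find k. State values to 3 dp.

Taking logs, ln f = k·d + ln C, so regress ln f on d.
Over the data: Σd = 13.0000, Σ(d)² = 63.0000, Σln f = -3.1304, Σd·ln f = -19.6198.
Normal system: [[63.0000, 13.0000]; [13.0000, 4]]·[k, ln C]ᵀ = [-19.6198, -3.1304]ᵀ.
Δ = 63.0000·4 − (13.0000)² = 83.0000; k = (-19.6198·4 − 13.0000·-3.1304)/83.0000 = -0.45524, ln C = (63.0000·-3.1304 − 13.0000·-19.6198)/83.0000 = 0.69693.

k = -0.455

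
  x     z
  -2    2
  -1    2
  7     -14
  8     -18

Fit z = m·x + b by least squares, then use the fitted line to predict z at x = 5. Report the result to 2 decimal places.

Setting ∂/∂m … = 0 gives: 118·m + 12·b = -248;  12·m + 4·b = -28.
Determinant 118·4 − 12² = 328.
m = ((-248)·4 − 12·(-28))/328 = -2; b = (118·(-28) − 12·(-248))/328 = -1.
At x = 5: ẑ = (-2)·(5) + (-1)·(1) = -11.

ẑ = -11.00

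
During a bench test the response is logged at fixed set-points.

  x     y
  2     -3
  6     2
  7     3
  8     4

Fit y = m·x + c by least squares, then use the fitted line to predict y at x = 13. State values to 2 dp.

ŷ = 10.06

Setting ∂/∂m … = 0 gives: 153·m + 23·c = 59;  23·m + 4·c = 6.
Eliminating c: 4·(row 1) − 23·(row 2) gives 83·m = 4·59 − 23·6 = 98, so m = 98/83.
Then c = (6 − 23·(98/83))/4 = -439/83.
At x = 13: ŷ = (98/83)·(13) + (-439/83)·(1) = 835/83.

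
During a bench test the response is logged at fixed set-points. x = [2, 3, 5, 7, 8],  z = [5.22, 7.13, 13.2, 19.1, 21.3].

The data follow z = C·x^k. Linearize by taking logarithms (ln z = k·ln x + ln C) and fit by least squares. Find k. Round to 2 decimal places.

k = 1.05

Taking logs, ln z = k·ln x + ln C, so regress ln z on ln x.
AᵀA = [[12.3883, 7.4265]; [7.4265, 5]], rhs = [19.5564, 12.2054]ᵀ  (here Σln x = 7.4265, Σ(ln x)² = 12.3883, Σln z = 12.2054, Σln x·ln z = 19.5564).
Δ = 12.3883·5 − (7.4265)² = 6.7880; k = (19.5564·5 − 7.4265·12.2054)/6.7880 = 1.05151, ln C = (12.3883·12.2054 − 7.4265·19.5564)/6.7880 = 0.87927.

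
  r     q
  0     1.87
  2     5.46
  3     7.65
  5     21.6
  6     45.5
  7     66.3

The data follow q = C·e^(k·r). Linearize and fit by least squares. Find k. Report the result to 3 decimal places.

k = 0.515

With ln qᵢ as the transformed response and rᵢ as the regressor:
Σr = 23.0000, Σ(r)² = 123.0000, Σln q = 15.4427, Σr·ln q = 77.1281.
Equations: 123.0000·k + 23.0000·ln C = 77.1281;  23.0000·k + 6·ln C = 15.4427.
Solving (det = 209.0000): k = 0.51477, ln C = 0.60050.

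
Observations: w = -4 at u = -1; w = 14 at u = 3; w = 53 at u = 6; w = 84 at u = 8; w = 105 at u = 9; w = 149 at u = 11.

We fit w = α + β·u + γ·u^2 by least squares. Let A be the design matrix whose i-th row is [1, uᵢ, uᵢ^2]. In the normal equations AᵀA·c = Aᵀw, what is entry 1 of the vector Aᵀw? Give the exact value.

401

Entry 1 ↔ basis 1, so (Aᵀw)_{1} = Σᵢ wᵢ = (1)·(-4) + (1)·(14) + (1)·(53) + (1)·(84) + (1)·(105) + (1)·(149) = 401.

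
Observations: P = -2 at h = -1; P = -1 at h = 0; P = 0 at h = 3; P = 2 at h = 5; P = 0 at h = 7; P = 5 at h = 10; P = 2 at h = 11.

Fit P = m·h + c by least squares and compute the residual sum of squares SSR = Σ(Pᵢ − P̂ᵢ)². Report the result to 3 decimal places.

Sums needed: Σh·h = 305, Σh = 35, Σ1 = 7.
Right-hand side: Σh·P = 84, ΣP = 6.
MᵀM·[m, c]ᵀ = MᵀP becomes [[305, 35]; [35, 7]]·[m, c]ᵀ = [84, 6]ᵀ.
det = 305·7 − 35² = 910.
m = (84·7 − 35·6)/910 = 27/65; c = (305·6 − 35·84)/910 = -111/91.
Residuals: -166/455, 20/91, -12/455, 8/7, -768/455, 188/91, -614/455; SSR = 4744/455.

SSR = 10.426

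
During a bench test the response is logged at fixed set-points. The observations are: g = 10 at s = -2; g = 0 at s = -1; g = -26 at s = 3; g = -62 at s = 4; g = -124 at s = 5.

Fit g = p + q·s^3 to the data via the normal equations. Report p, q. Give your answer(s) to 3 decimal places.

p = 0.799, q = -0.995

XᵀX·[p, q]ᵀ = Xᵀg reads: 5·p + 207·q = -202;  207·p + 20515·q = -20250.
det = 5·20515 − 207² = 59726.
p = ((-202)·20515 − 207·(-20250))/59726 = 23860/29863; q = (5·(-20250) − 207·(-202))/59726 = -29718/29863.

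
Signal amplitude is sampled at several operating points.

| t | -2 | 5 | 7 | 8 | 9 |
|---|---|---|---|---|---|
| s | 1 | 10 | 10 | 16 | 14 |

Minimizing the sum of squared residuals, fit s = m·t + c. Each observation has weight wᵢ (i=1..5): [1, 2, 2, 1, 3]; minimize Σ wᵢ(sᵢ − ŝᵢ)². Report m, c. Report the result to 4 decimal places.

Normal-equation sums: Σwᵢ·t·t = 459, Σwᵢ·t = 57, Σwᵢ·1 = 9.
Moment sums: Σwᵢ·t·s = 744, Σwᵢ·s = 99.
AᵀWA·[m, c]ᵀ = AᵀWs becomes [[459, 57]; [57, 9]]·[m, c]ᵀ = [744, 99]ᵀ.
det = 459·9 − 57² = 882.
m = (744·9 − 57·99)/882 = 117/98; c = (459·99 − 57·744)/882 = 337/98.

m = 1.1939, c = 3.4388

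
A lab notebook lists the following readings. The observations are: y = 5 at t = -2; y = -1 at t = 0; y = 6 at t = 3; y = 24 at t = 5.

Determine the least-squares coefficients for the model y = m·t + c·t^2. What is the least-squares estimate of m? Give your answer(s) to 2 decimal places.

m = -0.69

Compute the Gram sums: Σt·t = 38, Σt·t^2 = 144, Σt^2·t^2 = 722.
And Σt·y = 128, Σt^2·y = 674.
So MᵀM·[m, c]ᵀ = Mᵀy: [[38, 144]; [144, 722]]·[m, c]ᵀ = [128, 674]ᵀ.
Eliminating c: 722·(row 1) − 144·(row 2) gives 6700·m = 722·128 − 144·674 = -4640, so m = -232/335.
Then c = (674 − 144·(-232/335))/722 = 359/335.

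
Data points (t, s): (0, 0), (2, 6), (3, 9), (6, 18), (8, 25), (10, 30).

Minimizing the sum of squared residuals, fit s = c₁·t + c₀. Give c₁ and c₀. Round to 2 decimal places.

c₁ = 3.04, c₀ = -0.04

The normal equations are: 213·c₁ + 29·c₀ = 647;  29·c₁ + 6·c₀ = 88.
(Σt·t = 213, Σt = 29, Σ1 = 6, Σt·s = 647, Σs = 88.)
Δ = 213·6 − 29² = 437.
c₁ = (647·6 − 29·88)/437 = 70/23; c₀ = (213·88 − 29·647)/437 = -1/23.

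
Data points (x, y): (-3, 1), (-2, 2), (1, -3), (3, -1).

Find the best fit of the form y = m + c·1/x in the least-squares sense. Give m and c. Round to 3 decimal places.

Sums needed: Σ1 = 4, Σ1/x = 1/2, Σ1/x·1/x = 53/36.
Moment sums: Σy = -1, Σ1/x·y = -14/3.
Determinant 4·(53/36) − (1/2)² = 203/36.
m = ((-1)·(53/36) − (1/2)·(-14/3))/(203/36) = 31/203; c = (4·(-14/3) − (1/2)·(-1))/(203/36) = -654/203.

m = 0.153, c = -3.222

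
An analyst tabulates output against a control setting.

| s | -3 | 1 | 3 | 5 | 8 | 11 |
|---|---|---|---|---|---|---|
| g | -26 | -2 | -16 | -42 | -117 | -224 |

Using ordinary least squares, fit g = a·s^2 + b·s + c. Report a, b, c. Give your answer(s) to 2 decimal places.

Compute the Gram sums: Σs^2·s^2 = 19525, Σs^2·s = 1969, Σs^2 = 229, Σs·s = 229, Σs = 25, Σ1 = 6.
Moment sums: Σs^2·g = -36022, Σs·g = -3582, Σg = -427.
So MᵀM·[a, b, c]ᵀ = Mᵀg: [[19525, 1969, 229]; [1969, 229, 25]; [229, 25, 6]]·[a, b, c]ᵀ = [-36022, -3582, -427]ᵀ.
Inverting the 3×3 Gram matrix, [a, b, c]ᵀ = [-474556/237315, 430621/237315, -190317/79105]ᵀ.

a = -2.00, b = 1.81, c = -2.41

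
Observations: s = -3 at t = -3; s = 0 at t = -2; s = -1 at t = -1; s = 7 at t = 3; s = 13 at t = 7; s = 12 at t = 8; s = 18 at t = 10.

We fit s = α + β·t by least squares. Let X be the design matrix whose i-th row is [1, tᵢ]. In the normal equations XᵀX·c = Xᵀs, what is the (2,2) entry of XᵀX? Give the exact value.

236

Row 2 ↔ basis t, column 2 ↔ basis t, so (XᵀX)_{2,2} = Σᵢ (t)·(t) = (-3)·(-3) + (-2)·(-2) + (-1)·(-1) + (3)·(3) + (7)·(7) + (8)·(8) + (10)·(10) = 236.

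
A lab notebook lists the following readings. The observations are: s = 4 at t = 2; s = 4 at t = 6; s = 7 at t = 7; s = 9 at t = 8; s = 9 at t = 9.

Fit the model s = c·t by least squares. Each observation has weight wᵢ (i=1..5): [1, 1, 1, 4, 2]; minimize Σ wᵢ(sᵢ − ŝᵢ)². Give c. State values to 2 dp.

Entries of MᵀWM: Σwᵢ·t·t = 507.
Right-hand side: Σwᵢ·t·s = 531.
Hence c = 531 / 507 ≈ 1.04734.

c = 1.05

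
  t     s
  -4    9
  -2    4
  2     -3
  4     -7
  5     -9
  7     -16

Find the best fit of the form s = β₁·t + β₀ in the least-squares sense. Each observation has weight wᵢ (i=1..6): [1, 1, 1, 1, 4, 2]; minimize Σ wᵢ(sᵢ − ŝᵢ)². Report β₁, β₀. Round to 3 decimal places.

MᵀWM·[β₁, β₀]ᵀ = MᵀWs reads: 238·β₁ + 34·β₀ = -482;  34·β₁ + 10·β₀ = -65.
(Σwᵢ·t·t = 238, Σwᵢ·t = 34, Σwᵢ·1 = 10, Σwᵢ·t·s = -482, Σwᵢ·s = -65.)
Determinant 238·10 − 34² = 1224.
β₁ = ((-482)·10 − 34·(-65))/1224 = -145/68; β₀ = (238·(-65) − 34·(-482))/1224 = 3/4.

β₁ = -2.132, β₀ = 0.750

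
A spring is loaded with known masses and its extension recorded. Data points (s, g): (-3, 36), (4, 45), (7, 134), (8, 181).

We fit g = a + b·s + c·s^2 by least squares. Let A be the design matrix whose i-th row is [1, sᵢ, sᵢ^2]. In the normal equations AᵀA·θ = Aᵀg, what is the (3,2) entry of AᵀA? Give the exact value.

892

Row 3 ↔ basis s^2, column 2 ↔ basis s, so (AᵀA)_{3,2} = Σᵢ (s^2)·(s) = (9)·(-3) + (16)·(4) + (49)·(7) + (64)·(8) = 892.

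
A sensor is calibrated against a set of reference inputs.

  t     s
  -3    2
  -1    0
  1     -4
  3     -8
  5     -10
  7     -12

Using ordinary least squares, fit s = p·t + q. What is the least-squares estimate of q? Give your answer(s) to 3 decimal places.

Compute the Gram sums: Σt·t = 94, Σt = 12, Σ1 = 6.
And Σt·s = -168, Σs = -32.
Eliminating q: 6·(row 1) − 12·(row 2) gives 420·p = 6·(-168) − 12·(-32) = -624, so p = -52/35.
Then q = ((-32) − 12·(-52/35))/6 = -248/105.

q = -2.362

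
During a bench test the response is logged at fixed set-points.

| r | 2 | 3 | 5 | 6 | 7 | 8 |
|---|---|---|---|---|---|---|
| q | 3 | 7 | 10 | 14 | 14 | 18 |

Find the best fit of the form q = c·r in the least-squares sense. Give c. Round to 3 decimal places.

Entries of AᵀA: Σr·r = 187.
For Aᵀq: Σr·q = 403.
So AᵀA·[c]ᵀ = Aᵀq: [[187]]·[c]ᵀ = [403]ᵀ.
Hence c = 403 / 187 ≈ 2.15508.

c = 2.155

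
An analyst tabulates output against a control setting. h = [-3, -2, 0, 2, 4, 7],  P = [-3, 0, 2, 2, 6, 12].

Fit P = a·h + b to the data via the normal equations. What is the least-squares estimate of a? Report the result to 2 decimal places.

Sums needed: Σh·h = 82, Σh = 8, Σ1 = 6.
For AᵀP: Σh·P = 121, ΣP = 19.
Normal equations: [[82, 8]; [8, 6]]·[a, b]ᵀ = [121, 19]ᵀ.
Determinant 82·6 − 8² = 428.
a = (121·6 − 8·19)/428 = 287/214; b = (82·19 − 8·121)/428 = 295/214.

a = 1.34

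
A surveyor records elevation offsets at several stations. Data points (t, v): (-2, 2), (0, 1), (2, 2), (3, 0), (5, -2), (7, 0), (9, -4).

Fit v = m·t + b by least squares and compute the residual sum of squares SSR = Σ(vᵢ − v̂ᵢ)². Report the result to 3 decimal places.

Sums needed: Σt·t = 172, Σt = 24, Σ1 = 7.
Right-hand side: Σt·v = -46, Σv = -1.
AᵀA·[m, b]ᵀ = Aᵀv becomes [[172, 24]; [24, 7]]·[m, b]ᵀ = [-46, -1]ᵀ.
Determinant 172·7 − 24² = 628.
m = ((-46)·7 − 24·(-1))/628 = -149/314; b = (172·(-1) − 24·(-46))/628 = 233/157.
Residuals: -68/157, -76/157, 230/157, -19/314, -349/314, 577/314, -381/314; SSR = 1359/157.

SSR = 8.656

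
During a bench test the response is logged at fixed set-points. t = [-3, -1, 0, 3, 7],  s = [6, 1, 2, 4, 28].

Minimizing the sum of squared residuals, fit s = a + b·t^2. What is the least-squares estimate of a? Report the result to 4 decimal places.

Sums needed: Σ1 = 5, Σt^2 = 68, Σt^2·t^2 = 2564.
And Σs = 41, Σt^2·s = 1463.
det = 5·2564 − 68² = 8196.
a = (41·2564 − 68·1463)/8196 = 470/683; b = (5·1463 − 68·41)/8196 = 1509/2732.

a = 0.6881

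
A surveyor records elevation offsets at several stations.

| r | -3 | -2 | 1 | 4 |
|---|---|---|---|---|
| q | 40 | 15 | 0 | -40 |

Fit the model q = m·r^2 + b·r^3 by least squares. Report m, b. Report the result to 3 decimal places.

m = 1.493, b = -0.998

Forming AᵀA = [[354, 750]; [750, 4890]] and Aᵀq = [-220, -3760]ᵀ gives AᵀA·[m, b]ᵀ = Aᵀq.
Δ = 354·4890 − 750² = 1168560.
m = ((-220)·4890 − 750·(-3760))/1168560 = 1615/1082; b = (354·(-3760) − 750·(-220))/1168560 = -3239/3246.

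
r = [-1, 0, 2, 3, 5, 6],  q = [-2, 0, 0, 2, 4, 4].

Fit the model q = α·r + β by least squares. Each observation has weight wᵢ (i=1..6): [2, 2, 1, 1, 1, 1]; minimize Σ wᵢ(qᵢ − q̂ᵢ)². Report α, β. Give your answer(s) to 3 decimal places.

Normal-equation sums: Σwᵢ·r·r = 76, Σwᵢ·r = 14, Σwᵢ·1 = 8.
Moment sums: Σwᵢ·r·q = 54, Σwᵢ·q = 6.
So XᵀWX·[α, β]ᵀ = XᵀWq: [[76, 14]; [14, 8]]·[α, β]ᵀ = [54, 6]ᵀ.
det = 76·8 − 14² = 412.
α = (54·8 − 14·6)/412 = 87/103; β = (76·6 − 14·54)/412 = -75/103.

α = 0.845, β = -0.728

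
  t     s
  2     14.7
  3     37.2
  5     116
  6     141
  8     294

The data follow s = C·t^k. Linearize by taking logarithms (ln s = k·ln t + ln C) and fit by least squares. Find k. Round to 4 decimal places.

Linearized form: ln s = k·ln t + ln C. From the 5 transformed points,
Σln t = 7.2724, Σ(ln t)² = 11.8122, Σln s = 21.6901, Σln t·ln s = 34.1723.
Equations: 11.8122·k + 7.2724·ln C = 34.1723;  7.2724·k + 5·ln C = 21.6901.
Δ = 11.8122·5 − (7.2724)² = 6.1731; k = (34.1723·5 − 7.2724·21.6901)/6.1731 = 2.12574, ln C = (11.8122·21.6901 − 7.2724·34.1723)/6.1731 = 1.24617.

k = 2.1257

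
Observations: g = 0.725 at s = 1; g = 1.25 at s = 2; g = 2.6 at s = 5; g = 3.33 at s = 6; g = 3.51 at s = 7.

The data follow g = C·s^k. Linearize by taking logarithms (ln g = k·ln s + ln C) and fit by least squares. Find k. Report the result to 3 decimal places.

k = 0.825

Let Y = ln g. Fitting Y = k·ln s + ln C by least squares:
Over the data: Σln s = 6.0403, Σ(ln s)² = 10.0677, Σln g = 3.3157, Σln s·ln g = 6.2913.
Normal system: [[10.0677, 6.0403]; [6.0403, 5]]·[k, ln C]ᵀ = [6.2913, 3.3157]ᵀ.
Solving (det = 13.8539): k = 0.82496, ln C = -0.33346.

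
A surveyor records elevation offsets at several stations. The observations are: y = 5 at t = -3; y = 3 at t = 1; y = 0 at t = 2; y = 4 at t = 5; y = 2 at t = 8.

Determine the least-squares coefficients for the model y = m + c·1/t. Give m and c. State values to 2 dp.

Normal-equation sums: Σ1 = 5, Σ1/t = 179/120, Σ1/t·1/t = 20401/14400.
For Mᵀy: Σy = 14, Σ1/t·y = 143/60.
Normal equations: [[5, 179/120]; [179/120, 20401/14400]]·[m, c]ᵀ = [14, 143/60]ᵀ.
Δ = 5·(20401/14400) − (179/120)² = 17491/3600.
m = (14·(20401/14400) − (179/120)·(143/60))/(17491/3600) = 58605/17491; c = (5·(143/60) − (179/120)·14)/(17491/3600) = -32280/17491.

m = 3.35, c = -1.85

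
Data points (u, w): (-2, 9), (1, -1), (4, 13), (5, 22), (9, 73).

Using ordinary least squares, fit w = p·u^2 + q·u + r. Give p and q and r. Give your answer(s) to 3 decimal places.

Entries of XᵀX: Σu^2·u^2 = 7459, Σu^2·u = 911, Σu^2 = 127, Σu·u = 127, Σu = 17, Σ1 = 5.
And Σu^2·w = 6706, Σu·w = 800, Σw = 116.
Row-reducing yields p = 2109/2029, q = -2712/2029, r = 2725/2029.

p = 1.039, q = -1.337, r = 1.343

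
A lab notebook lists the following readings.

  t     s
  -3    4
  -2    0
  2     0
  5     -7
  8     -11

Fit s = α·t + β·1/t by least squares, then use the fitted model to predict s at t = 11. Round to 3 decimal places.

ŝ = -16.254

The normal equations are: 106·α + 5·β = -135;  5·α + (9601/14400)·β = -493/120.
Δ = 106·(9601/14400) − 5² = 328853/7200.
α = ((-135)·(9601/14400) − 5·(-493/120))/(328853/7200) = -142905/93958; β = (106·(-493/120) − 5·(-135))/(328853/7200) = 246360/46979.
At t = 11: ŝ = (-142905/93958)·(11) + (246360/46979)·(1/11) = -16798785/1033538.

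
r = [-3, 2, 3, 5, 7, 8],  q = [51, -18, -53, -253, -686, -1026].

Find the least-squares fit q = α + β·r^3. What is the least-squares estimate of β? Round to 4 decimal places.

β = -1.9993

MᵀM·[α, β]ᵀ = Mᵀq reads: 6·α + 988·β = -1985;  988·α + 396940·β = -795187.
Δ = 6·396940 − 988² = 1405496.
α = ((-1985)·396940 − 988·(-795187))/1405496 = -285143/175687; β = (6·(-795187) − 988·(-1985))/1405496 = -1404971/702748.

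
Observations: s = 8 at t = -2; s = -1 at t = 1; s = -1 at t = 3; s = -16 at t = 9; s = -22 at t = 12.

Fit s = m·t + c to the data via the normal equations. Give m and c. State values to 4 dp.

From the data, Σt·t = 239, Σt = 23, Σ1 = 5.
For Xᵀs: Σt·s = -428, Σs = -32.
XᵀX·[m, c]ᵀ = Xᵀs becomes [[239, 23]; [23, 5]]·[m, c]ᵀ = [-428, -32]ᵀ.
det = 239·5 − 23² = 666.
m = ((-428)·5 − 23·(-32))/666 = -78/37; c = (239·(-32) − 23·(-428))/666 = 122/37.

m = -2.1081, c = 3.2973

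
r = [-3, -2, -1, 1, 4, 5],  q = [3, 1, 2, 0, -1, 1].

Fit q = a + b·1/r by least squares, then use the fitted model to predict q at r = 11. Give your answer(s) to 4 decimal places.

q̂ = 0.7990

Normal-equation sums: Σ1 = 6, Σ1/r = -23/60, Σ1/r·1/r = 8869/3600.
Right-hand side: Σq = 6, Σ1/r·q = -71/20.
XᵀX·[a, b]ᵀ = Xᵀq becomes [[6, -23/60]; [-23/60, 8869/3600]]·[a, b]ᵀ = [6, -71/20]ᵀ.
det = 6·(8869/3600) − (-23/60)² = 10537/720.
a = (6·(8869/3600) − (-23/60)·(-71/20))/(10537/720) = 9663/10537; b = (6·(-71/20) − (-23/60)·6)/(10537/720) = -13680/10537.
At r = 11: q̂ = (9663/10537)·(1) + (-13680/10537)·(1/11) = 92613/115907.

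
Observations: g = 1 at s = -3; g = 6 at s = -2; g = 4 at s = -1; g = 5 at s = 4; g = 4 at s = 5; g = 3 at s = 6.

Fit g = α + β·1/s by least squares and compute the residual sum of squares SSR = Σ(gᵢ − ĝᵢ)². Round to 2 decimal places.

SSR = 14.82

Forming AᵀA = [[6, -73/60]; [-73/60, 5369/3600]] and Aᵀg = [23, -287/60]ᵀ gives AᵀA·[α, β]ᵀ = Aᵀg.
Determinant 6·(5369/3600) − (-73/60)² = 5377/720.
α = (23·(5369/3600) − (-73/60)·(-287/60))/(5377/720) = 102536/26885; β = (6·(-287/60) − (-73/60)·23)/(5377/720) = -516/5377.
Residuals: -76511/26885, 57484/26885, 2424/26885, 32534/26885, 1104/5377, -1129/1415; SSR = 398486/26885.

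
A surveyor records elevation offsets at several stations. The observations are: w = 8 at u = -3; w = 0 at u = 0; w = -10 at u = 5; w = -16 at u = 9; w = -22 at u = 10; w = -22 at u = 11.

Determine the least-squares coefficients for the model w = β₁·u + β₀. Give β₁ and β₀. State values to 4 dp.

β₁ = -2.1129, β₀ = 0.9355

Compute the Gram sums: Σu·u = 336, Σu = 32, Σ1 = 6.
Moment sums: Σu·w = -680, Σw = -62.
XᵀX·[β₁, β₀]ᵀ = Xᵀw becomes [[336, 32]; [32, 6]]·[β₁, β₀]ᵀ = [-680, -62]ᵀ.
Eliminating β₀: 6·(row 1) − 32·(row 2) gives 992·β₁ = 6·(-680) − 32·(-62) = -2096, so β₁ = -131/62.
Then β₀ = ((-62) − 32·(-131/62))/6 = 29/31.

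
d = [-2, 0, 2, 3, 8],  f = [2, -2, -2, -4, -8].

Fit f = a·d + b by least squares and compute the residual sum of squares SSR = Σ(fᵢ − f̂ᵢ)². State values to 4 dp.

Normal-equation sums: Σd·d = 81, Σd = 11, Σ1 = 5.
Right-hand side: Σd·f = -84, Σf = -14.
Normal equations: [[81, 11]; [11, 5]]·[a, b]ᵀ = [-84, -14]ᵀ.
Eliminating b: 5·(row 1) − 11·(row 2) gives 284·a = 5·(-84) − 11·(-14) = -266, so a = -133/142.
Then b = ((-14) − 11·(-133/142))/5 = -105/142.
Residuals: 123/142, -179/142, 87/142, -32/71, 33/142; SSR = 211/71.

SSR = 2.9718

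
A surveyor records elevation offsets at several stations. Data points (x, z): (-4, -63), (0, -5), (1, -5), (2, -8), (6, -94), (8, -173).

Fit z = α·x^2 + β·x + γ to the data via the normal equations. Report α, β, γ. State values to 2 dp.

α = -3.00, β = 2.91, γ = -3.78

The normal equations are: 5665·α + 673·β + 121·γ = -15501;  673·α + 121·β + 13·γ = -1717;  121·α + 13·β + 6·γ = -348.
(Σx^2·x^2 = 5665, Σx^2·x = 673, Σx^2 = 121, Σx·x = 121, Σx = 13, Σ1 = 6, Σx^2·z = -15501, Σx·z = -1717, Σz = -348.)
Solving the 3×3 system (Gaussian elimination) gives α = -587809/195882, β = 569377/195882, γ = -123443/32647.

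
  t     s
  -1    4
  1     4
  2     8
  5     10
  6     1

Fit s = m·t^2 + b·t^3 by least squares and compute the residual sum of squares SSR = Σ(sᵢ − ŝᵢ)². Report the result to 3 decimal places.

Sums needed: Σt^2·t^2 = 1939, Σt^2·t^3 = 10933, Σt^3·t^3 = 62347.
For Xᵀs: Σt^2·s = 326, Σt^3·s = 1530.
det = 1939·62347 − 10933² = 1360344.
m = (326·62347 − 10933·1530)/1360344 = 449704/170043; b = (1939·1530 − 10933·326)/1360344 = -74686/170043.
Residuals: 155782/170043, 101718/56681, 159016/170043, -206420/170043, 37625/56681; SSR = 1164547/170043.

SSR = 6.849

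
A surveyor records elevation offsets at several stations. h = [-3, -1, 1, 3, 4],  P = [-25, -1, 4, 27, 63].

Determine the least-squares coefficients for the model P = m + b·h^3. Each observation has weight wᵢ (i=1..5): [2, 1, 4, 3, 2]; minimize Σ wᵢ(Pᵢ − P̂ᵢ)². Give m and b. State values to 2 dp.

Normal-equation sums: Σwᵢ·1 = 12, Σwᵢ·h^3 = 158, Σwᵢ·h^3·h^3 = 11842.
And Σwᵢ·P = 172, Σwᵢ·h^3·P = 11618.
Δ = 12·11842 − 158² = 117140.
m = (172·11842 − 158·11618)/117140 = 10059/5857; b = (12·11618 − 158·172)/117140 = 5612/5857.

m = 1.72, b = 0.96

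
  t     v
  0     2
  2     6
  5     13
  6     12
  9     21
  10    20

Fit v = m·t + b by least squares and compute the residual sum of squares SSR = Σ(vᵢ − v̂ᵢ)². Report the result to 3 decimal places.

SSR = 8.619

Entries of AᵀA: Σt·t = 246, Σt = 32, Σ1 = 6.
For Aᵀv: Σt·v = 538, Σv = 74.
So AᵀA·[m, b]ᵀ = Aᵀv: [[246, 32]; [32, 6]]·[m, b]ᵀ = [538, 74]ᵀ.
det = 246·6 − 32² = 452.
m = (538·6 − 32·74)/452 = 215/113; b = (246·74 − 32·538)/452 = 247/113.
Residuals: -21/113, 1/113, 147/113, -181/113, 191/113, -137/113; SSR = 974/113.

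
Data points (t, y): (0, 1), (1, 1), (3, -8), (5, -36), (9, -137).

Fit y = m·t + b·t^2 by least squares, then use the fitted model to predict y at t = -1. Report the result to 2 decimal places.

The normal system XᵀX·[m, b]ᵀ = Xᵀy is [[116, 882]; [882, 7268]]·[m, b]ᵀ = [-1436, -12068]ᵀ.
Δ = 116·7268 − 882² = 65164.
m = ((-1436)·7268 − 882·(-12068))/65164 = 51782/16291; b = (116·(-12068) − 882·(-1436))/65164 = -33334/16291.
At t = -1: ŷ = (51782/16291)·(-1) + (-33334/16291)·(1) = -85116/16291.

ŷ = -5.22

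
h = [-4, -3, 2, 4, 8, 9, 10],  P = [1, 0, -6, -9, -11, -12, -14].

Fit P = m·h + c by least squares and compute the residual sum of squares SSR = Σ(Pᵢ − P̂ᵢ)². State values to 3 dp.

SSR = 3.578

The normal equations are: 290·m + 26·c = -388;  26·m + 7·c = -51.
Eliminating c: 7·(row 1) − 26·(row 2) gives 1354·m = 7·(-388) − 26·(-51) = -1390, so m = -695/677.
Then c = ((-51) − 26·(-695/677))/7 = -2351/677.
Residuals: 248/677, 266/677, -321/677, -962/677, 464/677, 482/677, -177/677; SSR = 2422/677.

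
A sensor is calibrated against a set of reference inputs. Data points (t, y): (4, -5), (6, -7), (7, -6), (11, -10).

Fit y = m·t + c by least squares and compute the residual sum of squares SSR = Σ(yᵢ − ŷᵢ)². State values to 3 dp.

SSR = 1.538

Entries of MᵀM: Σt·t = 222, Σt = 28, Σ1 = 4.
Right-hand side: Σt·y = -214, Σy = -28.
Normal equations: [[222, 28]; [28, 4]]·[m, c]ᵀ = [-214, -28]ᵀ.
Δ = 222·4 − 28² = 104.
m = ((-214)·4 − 28·(-28))/104 = -9/13; c = (222·(-28) − 28·(-214))/104 = -28/13.
Residuals: -1/13, -9/13, 1, -3/13; SSR = 20/13.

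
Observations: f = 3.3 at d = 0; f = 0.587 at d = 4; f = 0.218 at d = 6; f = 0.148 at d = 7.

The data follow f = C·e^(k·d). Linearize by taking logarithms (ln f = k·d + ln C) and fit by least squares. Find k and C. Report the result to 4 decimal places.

With ln fᵢ as the transformed response and dᵢ as the regressor:
Sums: Σd = 17.0000, Σ(d)² = 101.0000, Σln f = -2.7726, Σd·ln f = -24.6443.
Normal system: [[101.0000, 17.0000]; [17.0000, 4]]·[k, ln C]ᵀ = [-24.6443, -2.7726]ᵀ.
Slope k = (n·Σd·ln f − Σd·Σln f)/(n·Σ(d)² − (Σd)²) = (4·-24.6443 − 17.0000·-2.7726)/115.0000 = -0.44733; ln C = (Σln f − k·Σd)/n = 1.20799, so C = exp(1.20799) = 3.34676.

k = -0.4473, C = 3.3468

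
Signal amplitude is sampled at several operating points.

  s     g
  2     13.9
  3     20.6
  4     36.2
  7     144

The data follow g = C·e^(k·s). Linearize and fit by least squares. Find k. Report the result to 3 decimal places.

Taking logs, ln g = k·s + ln C, so regress ln g on s.
Σs = 16.0000, Σ(s)² = 78.0000, Σln g = 14.2161, Σs·ln g = 63.4846.
Equations: 78.0000·k + 16.0000·ln C = 63.4846;  16.0000·k + 4·ln C = 14.2161.
Δ = 78.0000·4 − (16.0000)² = 56.0000; k = (63.4846·4 − 16.0000·14.2161)/56.0000 = 0.47288, ln C = (78.0000·14.2161 − 16.0000·63.4846)/56.0000 = 1.66248.

k = 0.473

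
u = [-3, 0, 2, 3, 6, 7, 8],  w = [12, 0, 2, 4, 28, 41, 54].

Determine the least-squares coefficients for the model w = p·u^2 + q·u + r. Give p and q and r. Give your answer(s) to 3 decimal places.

p = 1.002, q = -1.197, r = -0.391

MᵀM·[p, q, r]ᵀ = Mᵀw reads: 7971·p + 1079·q + 171·r = 6625;  1079·p + 171·q + 23·r = 867;  171·p + 23·q + 7·r = 141.
(Σu^2·u^2 = 7971, Σu^2·u = 1079, Σu^2 = 171, Σu·u = 171, Σu = 23, Σ1 = 7, Σu^2·w = 6625, Σu·w = 867, Σw = 141.)
Row-reducing yields p = 82897/82768, q = -99079/82768, r = -2309/5912.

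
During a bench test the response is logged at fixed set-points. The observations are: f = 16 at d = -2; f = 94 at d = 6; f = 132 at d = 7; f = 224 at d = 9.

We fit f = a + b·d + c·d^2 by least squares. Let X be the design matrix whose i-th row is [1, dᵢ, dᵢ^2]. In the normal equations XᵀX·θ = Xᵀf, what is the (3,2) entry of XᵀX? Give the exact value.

1280

Row 3 ↔ basis d^2, column 2 ↔ basis d, so (XᵀX)_{3,2} = Σᵢ (d^2)·(d) = (4)·(-2) + (36)·(6) + (49)·(7) + (81)·(9) = 1280.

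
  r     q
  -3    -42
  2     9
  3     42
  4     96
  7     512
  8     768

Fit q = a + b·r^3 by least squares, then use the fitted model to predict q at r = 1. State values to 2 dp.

q̂ = 0.55

With design matrix A, AᵀA = [[6, 927]; [927, 385411]] and Aᵀq = [1385, 577316]ᵀ.
Δ = 6·385411 − 927² = 1453137.
a = (1385·385411 − 927·577316)/1453137 = -1377697/1453137; b = (6·577316 − 927·1385)/1453137 = 726667/484379.
At r = 1: q̂ = (-1377697/1453137)·(1) + (726667/484379)·(1) = 802304/1453137.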